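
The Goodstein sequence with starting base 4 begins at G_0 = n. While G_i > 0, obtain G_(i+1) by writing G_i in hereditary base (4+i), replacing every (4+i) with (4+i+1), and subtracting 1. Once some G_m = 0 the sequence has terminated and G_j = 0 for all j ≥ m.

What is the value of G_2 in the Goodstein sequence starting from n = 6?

6

G_0=6  [base 4] 4 + 2  →[4↦5]→  5 + 2 = 7  −1 ⇒ G_1=6
G_1=6  [base 5] 5 + 1  →[5↦6]→  6 + 1 = 7  −1 ⇒ G_2=6
G_2=6  [base 6] 6  →[6↦7]→  7 = 7  −1 ⇒ G_3=6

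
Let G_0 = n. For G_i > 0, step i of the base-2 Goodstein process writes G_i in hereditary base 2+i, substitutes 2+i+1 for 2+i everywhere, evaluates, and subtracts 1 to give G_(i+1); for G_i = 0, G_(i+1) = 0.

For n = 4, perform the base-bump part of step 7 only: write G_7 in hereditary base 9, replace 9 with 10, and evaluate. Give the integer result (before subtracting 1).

G_0=4  [base 2] 2^2  →[2↦3]→  3^3 = 27  −1 ⇒ G_1=26
G_1=26  [base 3] 2·3^2 + 2·3 + 2  →[3↦4]→  2·4^2 + 2·4 + 2 = 42  −1 ⇒ G_2=41
G_2=41  [base 4] 2·4^2 + 2·4 + 1  →[4↦5]→  2·5^2 + 2·5 + 1 = 61  −1 ⇒ G_3=60
G_3=60  [base 5] 2·5^2 + 2·5  →[5↦6]→  2·6^2 + 2·6 = 84  −1 ⇒ G_4=83
G_4=83  [base 6] 2·6^2 + 6 + 5  →[6↦7]→  2·7^2 + 7 + 5 = 110  −1 ⇒ G_5=109
G_5=109  [base 7] 2·7^2 + 7 + 4  →[7↦8]→  2·8^2 + 8 + 4 = 140  −1 ⇒ G_6=139
G_6=139  [base 8] 2·8^2 + 8 + 3  →[8↦9]→  2·9^2 + 9 + 3 = 174  −1 ⇒ G_7=173
G_7=173  [base 9] 2·9^2 + 9 + 2  →[9↦10]→  2·10^2 + 10 + 2 = 212  −1 ⇒ G_8=211

212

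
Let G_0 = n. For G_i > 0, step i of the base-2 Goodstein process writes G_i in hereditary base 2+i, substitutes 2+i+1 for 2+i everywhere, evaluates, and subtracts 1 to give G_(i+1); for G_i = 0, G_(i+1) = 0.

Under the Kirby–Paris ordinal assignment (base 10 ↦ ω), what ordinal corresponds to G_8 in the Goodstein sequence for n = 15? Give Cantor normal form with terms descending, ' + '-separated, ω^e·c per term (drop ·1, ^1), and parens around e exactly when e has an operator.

ω^(ω + 1) + ω^7·7 + ω^6·7 + ω^5·7 + ω^4·7 + ω^3·7 + ω^2·7 + ω·7 + 5

[0] 15 ≡ 2^(2 + 1) + 2^2 + 2 + 1 (base 2). Lift 3: 112. −1: 111.
[1] 111 ≡ 3^(3 + 1) + 3^3 + 3 (base 3). Lift 4: 1284. −1: 1283.
[2] 1283 ≡ 4^(4 + 1) + 4^4 + 3 (base 4). Lift 5: 18753. −1: 18752.
[3] 18752 ≡ 5^(5 + 1) + 5^5 + 2 (base 5). Lift 6: 326594. −1: 326593.
[4] 326593 ≡ 6^(6 + 1) + 6^6 + 1 (base 6). Lift 7: 6588345. −1: 6588344.
[5] 6588344 ≡ 7^(7 + 1) + 7^7 (base 7). Lift 8: 150994944. −1: 150994943.
[6] 150994943 ≡ 8^(8 + 1) + 7·8^7 + 7·8^6 + 7·8^5 + 7·8^4 + 7·8^3 + 7·8^2 + 7·8 + 7 (base 8). Lift 9: 3524450281. −1: 3524450280.
[7] 3524450280 ≡ 9^(9 + 1) + 7·9^7 + 7·9^6 + 7·9^5 + 7·9^4 + 7·9^3 + 7·9^2 + 7·9 + 6 (base 9). Lift 10: 100077777776. −1: 100077777775.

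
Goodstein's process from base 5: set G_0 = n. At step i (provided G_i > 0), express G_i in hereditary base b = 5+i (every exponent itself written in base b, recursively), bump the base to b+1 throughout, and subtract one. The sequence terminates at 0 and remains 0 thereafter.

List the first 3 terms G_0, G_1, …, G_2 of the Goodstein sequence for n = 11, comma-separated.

11, 12, 13

G_0=11  [base 5] 2·5 + 1  →[5↦6]→  2·6 + 1 = 13  −1 ⇒ G_1=12
G_1=12  [base 6] 2·6  →[6↦7]→  2·7 = 14  −1 ⇒ G_2=13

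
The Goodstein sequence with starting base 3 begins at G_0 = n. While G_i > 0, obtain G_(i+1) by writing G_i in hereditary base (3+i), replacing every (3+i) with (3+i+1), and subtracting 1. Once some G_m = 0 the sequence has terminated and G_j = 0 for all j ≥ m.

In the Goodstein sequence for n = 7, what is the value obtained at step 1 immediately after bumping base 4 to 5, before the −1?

G_0 = 7. HB_3(7) = 2·3 + 1. Bump = 9. G_1 = 8.
G_1 = 8. HB_4(8) = 2·4. Bump = 10. G_2 = 9.

10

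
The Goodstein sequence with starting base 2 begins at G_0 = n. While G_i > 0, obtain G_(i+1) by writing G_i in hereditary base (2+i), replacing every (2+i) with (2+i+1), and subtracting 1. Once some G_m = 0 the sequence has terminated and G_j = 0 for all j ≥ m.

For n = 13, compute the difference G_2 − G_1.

1171

(0) 13|_2 = 2^(2 + 1) + 2^2 + 1 ↦ 3^(3 + 1) + 3^3 + 1|_3 = 109 ⇒ 108
(1) 108|_3 = 3^(3 + 1) + 3^3 ↦ 4^(4 + 1) + 4^4|_4 = 1280 ⇒ 1279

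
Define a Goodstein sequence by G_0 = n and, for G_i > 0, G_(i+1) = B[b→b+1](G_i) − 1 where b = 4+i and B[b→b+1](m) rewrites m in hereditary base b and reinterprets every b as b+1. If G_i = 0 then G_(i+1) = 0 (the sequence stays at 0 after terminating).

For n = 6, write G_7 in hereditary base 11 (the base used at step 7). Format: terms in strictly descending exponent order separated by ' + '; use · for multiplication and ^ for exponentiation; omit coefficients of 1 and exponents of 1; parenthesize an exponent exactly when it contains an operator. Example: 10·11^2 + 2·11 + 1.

(0) 6|_4 = 4 + 2 ↦ 5 + 2|_5 = 7 ⇒ 6
(1) 6|_5 = 5 + 1 ↦ 6 + 1|_6 = 7 ⇒ 6
(2) 6|_6 = 6 ↦ 7|_7 = 7 ⇒ 6
(3) 6|_7 = 6 ↦ 6|_8 = 6 ⇒ 5
(4) 5|_8 = 5 ↦ 5|_9 = 5 ⇒ 4
(5) 4|_9 = 4 ↦ 4|_10 = 4 ⇒ 3
(6) 3|_10 = 3 ↦ 3|_11 = 3 ⇒ 2
(7) 2|_11 = 2 ↦ 2|_12 = 2 ⇒ 1

2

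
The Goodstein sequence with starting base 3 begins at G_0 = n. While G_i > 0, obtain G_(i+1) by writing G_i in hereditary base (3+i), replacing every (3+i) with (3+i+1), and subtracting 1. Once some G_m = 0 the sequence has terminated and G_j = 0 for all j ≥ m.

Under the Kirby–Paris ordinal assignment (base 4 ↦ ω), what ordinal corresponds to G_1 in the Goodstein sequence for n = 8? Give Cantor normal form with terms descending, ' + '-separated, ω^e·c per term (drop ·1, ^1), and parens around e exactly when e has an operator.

[0] 8 ≡ 2·3 + 2 (base 3). Lift 4: 10. −1: 9.
[1] 9 ≡ 2·4 + 1 (base 4). Lift 5: 11. −1: 10.

ω·2 + 1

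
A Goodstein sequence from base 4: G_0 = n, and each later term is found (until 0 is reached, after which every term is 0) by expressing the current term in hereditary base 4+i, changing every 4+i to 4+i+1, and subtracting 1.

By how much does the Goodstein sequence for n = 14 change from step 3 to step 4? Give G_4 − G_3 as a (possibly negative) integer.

base 4: 14 = 3·4 + 2; at 5: 3·5 + 2 = 17; next = 16
base 5: 16 = 3·5 + 1; at 6: 3·6 + 1 = 19; next = 18
base 6: 18 = 3·6; at 7: 3·7 = 21; next = 20
base 7: 20 = 2·7 + 6; at 8: 2·8 + 6 = 22; next = 21

1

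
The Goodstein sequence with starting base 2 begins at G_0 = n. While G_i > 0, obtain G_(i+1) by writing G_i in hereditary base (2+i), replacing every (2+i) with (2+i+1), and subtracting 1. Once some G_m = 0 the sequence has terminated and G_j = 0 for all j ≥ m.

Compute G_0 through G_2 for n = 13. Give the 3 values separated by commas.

13, 108, 1279

(0) 13|_2 = 2^(2 + 1) + 2^2 + 1 ↦ 3^(3 + 1) + 3^3 + 1|_3 = 109 ⇒ 108
(1) 108|_3 = 3^(3 + 1) + 3^3 ↦ 4^(4 + 1) + 4^4|_4 = 1280 ⇒ 1279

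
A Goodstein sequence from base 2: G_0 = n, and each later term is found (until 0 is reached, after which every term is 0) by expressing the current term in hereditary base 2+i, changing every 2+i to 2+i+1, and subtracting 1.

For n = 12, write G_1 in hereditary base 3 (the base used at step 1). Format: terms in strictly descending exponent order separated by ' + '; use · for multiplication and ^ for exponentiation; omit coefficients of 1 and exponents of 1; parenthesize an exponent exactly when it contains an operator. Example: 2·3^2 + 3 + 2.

3^(3 + 1) + 2·3^2 + 2·3 + 2

[0] 12 ≡ 2^(2 + 1) + 2^2 (base 2). Lift 3: 108. −1: 107.
[1] 107 ≡ 3^(3 + 1) + 2·3^2 + 2·3 + 2 (base 3). Lift 4: 1066. −1: 1065.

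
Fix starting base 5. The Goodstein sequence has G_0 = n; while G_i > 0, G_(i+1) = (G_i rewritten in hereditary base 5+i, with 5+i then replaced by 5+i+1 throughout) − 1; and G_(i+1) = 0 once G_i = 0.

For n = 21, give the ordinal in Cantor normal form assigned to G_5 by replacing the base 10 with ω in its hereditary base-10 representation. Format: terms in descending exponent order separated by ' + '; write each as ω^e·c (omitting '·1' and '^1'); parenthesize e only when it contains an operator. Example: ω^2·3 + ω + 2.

(0) 21|_5 = 4·5 + 1 ↦ 4·6 + 1|_6 = 25 ⇒ 24
(1) 24|_6 = 4·6 ↦ 4·7|_7 = 28 ⇒ 27
(2) 27|_7 = 3·7 + 6 ↦ 3·8 + 6|_8 = 30 ⇒ 29
(3) 29|_8 = 3·8 + 5 ↦ 3·9 + 5|_9 = 32 ⇒ 31
(4) 31|_9 = 3·9 + 4 ↦ 3·10 + 4|_10 = 34 ⇒ 33
(5) 33|_10 = 3·10 + 3 ↦ 3·11 + 3|_11 = 36 ⇒ 35

ω·3 + 3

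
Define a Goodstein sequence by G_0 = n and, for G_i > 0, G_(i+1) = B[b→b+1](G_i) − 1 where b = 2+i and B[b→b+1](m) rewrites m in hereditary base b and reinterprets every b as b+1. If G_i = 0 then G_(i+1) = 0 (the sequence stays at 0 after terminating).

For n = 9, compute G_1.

i=0: 9 = 2^(2 + 1) + 1 (b=2); 2→3: 3^(3 + 1) + 1 = 82; 82−1 = 81
i=1: 81 = 3^(3 + 1) (b=3); 3→4: 4^(4 + 1) = 1024; 1024−1 = 1023

81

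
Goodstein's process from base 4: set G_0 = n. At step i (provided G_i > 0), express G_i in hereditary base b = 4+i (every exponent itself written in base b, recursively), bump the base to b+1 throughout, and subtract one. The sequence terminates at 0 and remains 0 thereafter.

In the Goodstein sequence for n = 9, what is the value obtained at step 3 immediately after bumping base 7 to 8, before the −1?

step 0: 9 = 2·4 + 1; sub 5 for 4: 2·5 + 1; = 11; G_1 = 11−1 = 10
step 1: 10 = 2·5; sub 6 for 5: 2·6; = 12; G_2 = 12−1 = 11
step 2: 11 = 6 + 5; sub 7 for 6: 7 + 5; = 12; G_3 = 12−1 = 11
step 3: 11 = 7 + 4; sub 8 for 7: 8 + 4; = 12; G_4 = 12−1 = 11

12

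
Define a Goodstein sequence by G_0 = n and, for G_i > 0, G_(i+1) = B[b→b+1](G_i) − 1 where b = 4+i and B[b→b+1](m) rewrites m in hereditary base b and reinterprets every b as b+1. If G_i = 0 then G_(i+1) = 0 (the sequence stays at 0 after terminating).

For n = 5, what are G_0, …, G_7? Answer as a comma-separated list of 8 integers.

[0] 5 ≡ 4 + 1 (base 4). Lift 5: 6. −1: 5.
[1] 5 ≡ 5 (base 5). Lift 6: 6. −1: 5.
[2] 5 ≡ 5 (base 6). Lift 7: 5. −1: 4.
[3] 4 ≡ 4 (base 7). Lift 8: 4. −1: 3.
[4] 3 ≡ 3 (base 8). Lift 9: 3. −1: 2.
[5] 2 ≡ 2 (base 9). Lift 10: 2. −1: 1.
[6] 1 ≡ 1 (base 10). Lift 11: 1. −1: 0.

5, 5, 5, 4, 3, 2, 1, 0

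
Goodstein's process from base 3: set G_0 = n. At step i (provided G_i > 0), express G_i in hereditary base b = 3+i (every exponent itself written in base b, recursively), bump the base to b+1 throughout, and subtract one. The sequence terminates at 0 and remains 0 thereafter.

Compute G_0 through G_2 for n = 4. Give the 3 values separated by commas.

4, 4, 4

G_0 = 4. HB_3(4) = 3 + 1. Bump = 5. G_1 = 4.
G_1 = 4. HB_4(4) = 4. Bump = 5. G_2 = 4.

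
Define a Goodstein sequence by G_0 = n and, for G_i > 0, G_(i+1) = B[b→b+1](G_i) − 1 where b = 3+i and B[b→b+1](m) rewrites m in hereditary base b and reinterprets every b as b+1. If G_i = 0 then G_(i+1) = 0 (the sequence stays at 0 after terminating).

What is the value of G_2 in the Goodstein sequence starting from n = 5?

(0) 5|_3 = 3 + 2 ↦ 4 + 2|_4 = 6 ⇒ 5
(1) 5|_4 = 4 + 1 ↦ 5 + 1|_5 = 6 ⇒ 5
(2) 5|_5 = 5 ↦ 6|_6 = 6 ⇒ 5

5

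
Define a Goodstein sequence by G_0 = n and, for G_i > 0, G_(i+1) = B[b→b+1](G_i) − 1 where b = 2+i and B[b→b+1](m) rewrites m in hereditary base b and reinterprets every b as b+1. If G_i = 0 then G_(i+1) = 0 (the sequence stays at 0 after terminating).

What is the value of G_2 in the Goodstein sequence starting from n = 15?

(0) 15|_2 = 2^(2 + 1) + 2^2 + 2 + 1 ↦ 3^(3 + 1) + 3^3 + 3 + 1|_3 = 112 ⇒ 111
(1) 111|_3 = 3^(3 + 1) + 3^3 + 3 ↦ 4^(4 + 1) + 4^4 + 4|_4 = 1284 ⇒ 1283
(2) 1283|_4 = 4^(4 + 1) + 4^4 + 3 ↦ 5^(5 + 1) + 5^5 + 3|_5 = 18753 ⇒ 18752

1283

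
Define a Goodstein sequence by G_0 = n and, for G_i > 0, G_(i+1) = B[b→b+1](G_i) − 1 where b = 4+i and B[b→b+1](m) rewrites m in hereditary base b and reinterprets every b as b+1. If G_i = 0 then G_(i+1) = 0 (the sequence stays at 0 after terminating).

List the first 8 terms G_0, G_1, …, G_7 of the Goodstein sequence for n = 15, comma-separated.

(0) 15|_4 = 3·4 + 3 ↦ 3·5 + 3|_5 = 18 ⇒ 17
(1) 17|_5 = 3·5 + 2 ↦ 3·6 + 2|_6 = 20 ⇒ 19
(2) 19|_6 = 3·6 + 1 ↦ 3·7 + 1|_7 = 22 ⇒ 21
(3) 21|_7 = 3·7 ↦ 3·8|_8 = 24 ⇒ 23
(4) 23|_8 = 2·8 + 7 ↦ 2·9 + 7|_9 = 25 ⇒ 24
(5) 24|_9 = 2·9 + 6 ↦ 2·10 + 6|_10 = 26 ⇒ 25
(6) 25|_10 = 2·10 + 5 ↦ 2·11 + 5|_11 = 27 ⇒ 26

15, 17, 19, 21, 23, 24, 25, 26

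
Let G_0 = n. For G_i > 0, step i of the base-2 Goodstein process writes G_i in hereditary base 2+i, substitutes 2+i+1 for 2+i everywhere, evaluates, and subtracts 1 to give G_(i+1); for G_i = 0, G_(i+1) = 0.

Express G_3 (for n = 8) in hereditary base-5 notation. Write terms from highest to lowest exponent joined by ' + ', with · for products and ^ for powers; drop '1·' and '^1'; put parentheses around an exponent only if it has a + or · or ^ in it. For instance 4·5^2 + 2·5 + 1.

8 —HB2→ 2^(2 + 1) —bump→ 3^(3 + 1) = 81 —(−1)→ 80
80 —HB3→ 2·3^3 + 2·3^2 + 2·3 + 2 —bump→ 2·4^4 + 2·4^2 + 2·4 + 2 = 554 —(−1)→ 553
553 —HB4→ 2·4^4 + 2·4^2 + 2·4 + 1 —bump→ 2·5^5 + 2·5^2 + 2·5 + 1 = 6311 —(−1)→ 6310

2·5^5 + 2·5^2 + 2·5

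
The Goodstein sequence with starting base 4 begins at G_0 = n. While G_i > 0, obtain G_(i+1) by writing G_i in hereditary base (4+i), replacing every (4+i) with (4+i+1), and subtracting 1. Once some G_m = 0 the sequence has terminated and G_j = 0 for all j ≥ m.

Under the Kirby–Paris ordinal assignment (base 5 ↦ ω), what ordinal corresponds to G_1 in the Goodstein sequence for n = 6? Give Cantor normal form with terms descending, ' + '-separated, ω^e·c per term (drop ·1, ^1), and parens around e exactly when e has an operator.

ω + 1

step 0: 6 = 4 + 2; sub 5 for 4: 5 + 2; = 7; G_1 = 7−1 = 6
step 1: 6 = 5 + 1; sub 6 for 5: 6 + 1; = 7; G_2 = 7−1 = 6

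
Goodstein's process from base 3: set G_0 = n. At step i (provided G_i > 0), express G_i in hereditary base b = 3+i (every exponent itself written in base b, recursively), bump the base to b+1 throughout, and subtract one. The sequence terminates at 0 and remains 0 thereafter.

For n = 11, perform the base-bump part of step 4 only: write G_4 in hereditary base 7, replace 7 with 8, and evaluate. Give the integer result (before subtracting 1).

44

(0) 11|_3 = 3^2 + 2 ↦ 4^2 + 2|_4 = 18 ⇒ 17
(1) 17|_4 = 4^2 + 1 ↦ 5^2 + 1|_5 = 26 ⇒ 25
(2) 25|_5 = 5^2 ↦ 6^2|_6 = 36 ⇒ 35
(3) 35|_6 = 5·6 + 5 ↦ 5·7 + 5|_7 = 40 ⇒ 39
(4) 39|_7 = 5·7 + 4 ↦ 5·8 + 4|_8 = 44 ⇒ 43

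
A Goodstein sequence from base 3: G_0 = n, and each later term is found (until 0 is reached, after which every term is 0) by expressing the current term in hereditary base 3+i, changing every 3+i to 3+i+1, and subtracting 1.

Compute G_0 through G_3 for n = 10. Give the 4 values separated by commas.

10 —HB3→ 3^2 + 1 —bump→ 4^2 + 1 = 17 —(−1)→ 16
16 —HB4→ 4^2 —bump→ 5^2 = 25 —(−1)→ 24
24 —HB5→ 4·5 + 4 —bump→ 4·6 + 4 = 28 —(−1)→ 27

10, 16, 24, 27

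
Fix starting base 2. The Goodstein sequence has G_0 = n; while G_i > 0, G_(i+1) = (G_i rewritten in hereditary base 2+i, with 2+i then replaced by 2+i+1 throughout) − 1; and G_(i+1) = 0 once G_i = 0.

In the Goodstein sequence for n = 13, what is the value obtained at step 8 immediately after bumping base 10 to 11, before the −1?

[0] 13 ≡ 2^(2 + 1) + 2^2 + 1 (base 2). Lift 3: 109. −1: 108.
[1] 108 ≡ 3^(3 + 1) + 3^3 (base 3). Lift 4: 1280. −1: 1279.
[2] 1279 ≡ 4^(4 + 1) + 3·4^3 + 3·4^2 + 3·4 + 3 (base 4). Lift 5: 16093. −1: 16092.
[3] 16092 ≡ 5^(5 + 1) + 3·5^3 + 3·5^2 + 3·5 + 2 (base 5). Lift 6: 280712. −1: 280711.
[4] 280711 ≡ 6^(6 + 1) + 3·6^3 + 3·6^2 + 3·6 + 1 (base 6). Lift 7: 5765999. −1: 5765998.
[5] 5765998 ≡ 7^(7 + 1) + 3·7^3 + 3·7^2 + 3·7 (base 7). Lift 8: 134219480. −1: 134219479.
[6] 134219479 ≡ 8^(8 + 1) + 3·8^3 + 3·8^2 + 2·8 + 7 (base 8). Lift 9: 3486786856. −1: 3486786855.
[7] 3486786855 ≡ 9^(9 + 1) + 3·9^3 + 3·9^2 + 2·9 + 6 (base 9). Lift 10: 100000003326. −1: 100000003325.

3138428381104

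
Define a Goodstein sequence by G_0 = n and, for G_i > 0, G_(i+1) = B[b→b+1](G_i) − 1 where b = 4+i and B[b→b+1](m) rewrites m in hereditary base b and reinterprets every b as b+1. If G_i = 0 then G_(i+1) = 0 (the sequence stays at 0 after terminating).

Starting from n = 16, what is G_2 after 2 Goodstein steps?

[0] 16 ≡ 4^2 (base 4). Lift 5: 25. −1: 24.
[1] 24 ≡ 4·5 + 4 (base 5). Lift 6: 28. −1: 27.

27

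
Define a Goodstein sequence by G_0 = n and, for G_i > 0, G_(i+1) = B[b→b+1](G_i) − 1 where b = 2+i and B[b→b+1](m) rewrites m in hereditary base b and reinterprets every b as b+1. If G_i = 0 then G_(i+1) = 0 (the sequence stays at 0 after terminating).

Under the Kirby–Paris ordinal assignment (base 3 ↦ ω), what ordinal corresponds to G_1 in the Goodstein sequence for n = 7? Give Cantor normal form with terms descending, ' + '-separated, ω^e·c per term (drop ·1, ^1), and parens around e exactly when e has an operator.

[0] 7 ≡ 2^2 + 2 + 1 (base 2). Lift 3: 31. −1: 30.
[1] 30 ≡ 3^3 + 3 (base 3). Lift 4: 260. −1: 259.

ω^ω + ω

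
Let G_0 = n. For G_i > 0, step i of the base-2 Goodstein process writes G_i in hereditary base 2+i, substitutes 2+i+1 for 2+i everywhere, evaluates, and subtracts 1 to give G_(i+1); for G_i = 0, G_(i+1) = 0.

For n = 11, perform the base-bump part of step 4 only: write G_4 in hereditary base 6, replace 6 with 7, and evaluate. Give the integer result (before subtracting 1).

base 2: 11 = 2^(2 + 1) + 2 + 1; at 3: 3^(3 + 1) + 3 + 1 = 85; next = 84
base 3: 84 = 3^(3 + 1) + 3; at 4: 4^(4 + 1) + 4 = 1028; next = 1027
base 4: 1027 = 4^(4 + 1) + 3; at 5: 5^(5 + 1) + 3 = 15628; next = 15627
base 5: 15627 = 5^(5 + 1) + 2; at 6: 6^(6 + 1) + 2 = 279938; next = 279937
base 6: 279937 = 6^(6 + 1) + 1; at 7: 7^(7 + 1) + 1 = 5764802; next = 5764801

5764802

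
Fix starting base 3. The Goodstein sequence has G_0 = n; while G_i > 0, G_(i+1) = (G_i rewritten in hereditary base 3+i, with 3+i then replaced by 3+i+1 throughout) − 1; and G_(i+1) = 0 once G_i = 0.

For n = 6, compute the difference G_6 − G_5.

-1

[0] 6 ≡ 2·3 (base 3). Lift 4: 8. −1: 7.
[1] 7 ≡ 4 + 3 (base 4). Lift 5: 8. −1: 7.
[2] 7 ≡ 5 + 2 (base 5). Lift 6: 8. −1: 7.
[3] 7 ≡ 6 + 1 (base 6). Lift 7: 8. −1: 7.
[4] 7 ≡ 7 (base 7). Lift 8: 8. −1: 7.
[5] 7 ≡ 7 (base 8). Lift 9: 7. −1: 6.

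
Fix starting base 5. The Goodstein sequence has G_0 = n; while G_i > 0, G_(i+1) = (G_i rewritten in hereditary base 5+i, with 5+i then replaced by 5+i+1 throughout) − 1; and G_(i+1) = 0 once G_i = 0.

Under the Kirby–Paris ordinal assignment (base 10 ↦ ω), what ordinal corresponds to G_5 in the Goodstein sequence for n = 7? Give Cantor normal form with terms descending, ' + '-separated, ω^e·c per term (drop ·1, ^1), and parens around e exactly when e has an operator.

7 —HB5→ 5 + 2 —bump→ 6 + 2 = 8 —(−1)→ 7
7 —HB6→ 6 + 1 —bump→ 7 + 1 = 8 —(−1)→ 7
7 —HB7→ 7 —bump→ 8 = 8 —(−1)→ 7
7 —HB8→ 7 —bump→ 7 = 7 —(−1)→ 6
6 —HB9→ 6 —bump→ 6 = 6 —(−1)→ 5
5 —HB10→ 5 —bump→ 5 = 5 —(−1)→ 4

5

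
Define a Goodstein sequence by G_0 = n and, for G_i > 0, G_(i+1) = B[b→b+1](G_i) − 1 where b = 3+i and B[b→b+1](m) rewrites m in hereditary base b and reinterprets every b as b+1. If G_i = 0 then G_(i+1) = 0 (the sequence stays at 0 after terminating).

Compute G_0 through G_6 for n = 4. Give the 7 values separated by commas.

G_0=4  [base 3] 3 + 1  →[3↦4]→  4 + 1 = 5  −1 ⇒ G_1=4
G_1=4  [base 4] 4  →[4↦5]→  5 = 5  −1 ⇒ G_2=4
G_2=4  [base 5] 4  →[5↦6]→  4 = 4  −1 ⇒ G_3=3
G_3=3  [base 6] 3  →[6↦7]→  3 = 3  −1 ⇒ G_4=2
G_4=2  [base 7] 2  →[7↦8]→  2 = 2  −1 ⇒ G_5=1
G_5=1  [base 8] 1  →[8↦9]→  1 = 1  −1 ⇒ G_6=0

4, 4, 4, 3, 2, 1, 0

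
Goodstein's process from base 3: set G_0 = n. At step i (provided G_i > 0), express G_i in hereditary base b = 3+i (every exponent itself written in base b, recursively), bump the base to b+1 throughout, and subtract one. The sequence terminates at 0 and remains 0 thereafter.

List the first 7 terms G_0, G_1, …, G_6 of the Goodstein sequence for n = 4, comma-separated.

base 3: 4 = 3 + 1; at 4: 4 + 1 = 5; next = 4
base 4: 4 = 4; at 5: 5 = 5; next = 4
base 5: 4 = 4; at 6: 4 = 4; next = 3
base 6: 3 = 3; at 7: 3 = 3; next = 2
base 7: 2 = 2; at 8: 2 = 2; next = 1
base 8: 1 = 1; at 9: 1 = 1; next = 0

4, 4, 4, 3, 2, 1, 0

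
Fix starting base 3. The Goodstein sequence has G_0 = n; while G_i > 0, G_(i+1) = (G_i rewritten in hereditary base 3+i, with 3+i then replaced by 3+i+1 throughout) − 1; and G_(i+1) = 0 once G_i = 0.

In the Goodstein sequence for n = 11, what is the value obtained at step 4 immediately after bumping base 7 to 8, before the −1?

i=0: 11 = 3^2 + 2 (b=3); 3→4: 4^2 + 2 = 18; 18−1 = 17
i=1: 17 = 4^2 + 1 (b=4); 4→5: 5^2 + 1 = 26; 26−1 = 25
i=2: 25 = 5^2 (b=5); 5→6: 6^2 = 36; 36−1 = 35
i=3: 35 = 5·6 + 5 (b=6); 6→7: 5·7 + 5 = 40; 40−1 = 39

44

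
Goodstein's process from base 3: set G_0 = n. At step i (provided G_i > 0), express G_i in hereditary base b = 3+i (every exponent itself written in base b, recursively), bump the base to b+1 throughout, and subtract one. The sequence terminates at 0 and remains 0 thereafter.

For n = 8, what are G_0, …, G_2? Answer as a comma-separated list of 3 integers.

base 3: 8 = 2·3 + 2; at 4: 2·4 + 2 = 10; next = 9
base 4: 9 = 2·4 + 1; at 5: 2·5 + 1 = 11; next = 10

8, 9, 10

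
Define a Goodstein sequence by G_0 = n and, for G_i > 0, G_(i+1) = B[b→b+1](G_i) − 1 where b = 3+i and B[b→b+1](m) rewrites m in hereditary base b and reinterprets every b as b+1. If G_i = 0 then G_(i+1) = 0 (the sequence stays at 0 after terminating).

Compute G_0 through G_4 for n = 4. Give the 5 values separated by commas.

4, 4, 4, 3, 2

i=0: 4 = 3 + 1 (b=3); 3→4: 4 + 1 = 5; 5−1 = 4
i=1: 4 = 4 (b=4); 4→5: 5 = 5; 5−1 = 4
i=2: 4 = 4 (b=5); 5→6: 4 = 4; 4−1 = 3
i=3: 3 = 3 (b=6); 6→7: 3 = 3; 3−1 = 2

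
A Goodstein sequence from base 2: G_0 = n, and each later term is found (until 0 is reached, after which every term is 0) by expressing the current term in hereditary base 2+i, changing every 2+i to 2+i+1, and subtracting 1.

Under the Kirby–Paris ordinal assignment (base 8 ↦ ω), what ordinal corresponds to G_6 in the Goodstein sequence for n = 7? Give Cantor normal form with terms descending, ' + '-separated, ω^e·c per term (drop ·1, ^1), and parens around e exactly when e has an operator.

ω^7·7 + ω^6·7 + ω^5·7 + ω^4·7 + ω^3·7 + ω^2·7 + ω·7 + 7

G_0 = 7. HB_2(7) = 2^2 + 2 + 1. Bump = 31. G_1 = 30.
G_1 = 30. HB_3(30) = 3^3 + 3. Bump = 260. G_2 = 259.
G_2 = 259. HB_4(259) = 4^4 + 3. Bump = 3128. G_3 = 3127.
G_3 = 3127. HB_5(3127) = 5^5 + 2. Bump = 46658. G_4 = 46657.
G_4 = 46657. HB_6(46657) = 6^6 + 1. Bump = 823544. G_5 = 823543.
G_5 = 823543. HB_7(823543) = 7^7. Bump = 16777216. G_6 = 16777215.
G_6 = 16777215. HB_8(16777215) = 7·8^7 + 7·8^6 + 7·8^5 + 7·8^4 + 7·8^3 + 7·8^2 + 7·8 + 7. Bump = 37665880. G_7 = 37665879.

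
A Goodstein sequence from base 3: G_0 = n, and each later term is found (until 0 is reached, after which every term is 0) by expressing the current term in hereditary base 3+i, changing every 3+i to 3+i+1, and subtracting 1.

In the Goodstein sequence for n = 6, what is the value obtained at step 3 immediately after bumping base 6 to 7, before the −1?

8

G_0=6  [base 3] 2·3  →[3↦4]→  2·4 = 8  −1 ⇒ G_1=7
G_1=7  [base 4] 4 + 3  →[4↦5]→  5 + 3 = 8  −1 ⇒ G_2=7
G_2=7  [base 5] 5 + 2  →[5↦6]→  6 + 2 = 8  −1 ⇒ G_3=7
G_3=7  [base 6] 6 + 1  →[6↦7]→  7 + 1 = 8  −1 ⇒ G_4=7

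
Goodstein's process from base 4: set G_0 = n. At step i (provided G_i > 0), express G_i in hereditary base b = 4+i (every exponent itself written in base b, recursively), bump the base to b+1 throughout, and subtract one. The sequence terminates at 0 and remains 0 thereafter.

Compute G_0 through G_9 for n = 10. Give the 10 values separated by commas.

step 0: 10 = 2·4 + 2; sub 5 for 4: 2·5 + 2; = 12; G_1 = 12−1 = 11
step 1: 11 = 2·5 + 1; sub 6 for 5: 2·6 + 1; = 13; G_2 = 13−1 = 12
step 2: 12 = 2·6; sub 7 for 6: 2·7; = 14; G_3 = 14−1 = 13
step 3: 13 = 7 + 6; sub 8 for 7: 8 + 6; = 14; G_4 = 14−1 = 13
step 4: 13 = 8 + 5; sub 9 for 8: 9 + 5; = 14; G_5 = 14−1 = 13
step 5: 13 = 9 + 4; sub 10 for 9: 10 + 4; = 14; G_6 = 14−1 = 13
step 6: 13 = 10 + 3; sub 11 for 10: 11 + 3; = 14; G_7 = 14−1 = 13
step 7: 13 = 11 + 2; sub 12 for 11: 12 + 2; = 14; G_8 = 14−1 = 13
step 8: 13 = 12 + 1; sub 13 for 12: 13 + 1; = 14; G_9 = 14−1 = 13

10, 11, 12, 13, 13, 13, 13, 13, 13, 13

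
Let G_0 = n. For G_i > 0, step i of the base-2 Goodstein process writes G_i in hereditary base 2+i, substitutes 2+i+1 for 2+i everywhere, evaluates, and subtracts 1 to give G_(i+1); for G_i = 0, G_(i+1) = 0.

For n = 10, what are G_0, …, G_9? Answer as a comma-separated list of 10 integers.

10, 83, 1025, 15625, 279935, 4215754, 84073323, 1937434592, 50000555551, 1426559238830

10 —HB2→ 2^(2 + 1) + 2 —bump→ 3^(3 + 1) + 3 = 84 —(−1)→ 83
83 —HB3→ 3^(3 + 1) + 2 —bump→ 4^(4 + 1) + 2 = 1026 —(−1)→ 1025
1025 —HB4→ 4^(4 + 1) + 1 —bump→ 5^(5 + 1) + 1 = 15626 —(−1)→ 15625
15625 —HB5→ 5^(5 + 1) —bump→ 6^(6 + 1) = 279936 —(−1)→ 279935
279935 —HB6→ 5·6^6 + 5·6^5 + 5·6^4 + 5·6^3 + 5·6^2 + 5·6 + 5 —bump→ 5·7^7 + 5·7^5 + 5·7^4 + 5·7^3 + 5·7^2 + 5·7 + 5 = 4215755 —(−1)→ 4215754
4215754 —HB7→ 5·7^7 + 5·7^5 + 5·7^4 + 5·7^3 + 5·7^2 + 5·7 + 4 —bump→ 5·8^8 + 5·8^5 + 5·8^4 + 5·8^3 + 5·8^2 + 5·8 + 4 = 84073324 —(−1)→ 84073323
84073323 —HB8→ 5·8^8 + 5·8^5 + 5·8^4 + 5·8^3 + 5·8^2 + 5·8 + 3 —bump→ 5·9^9 + 5·9^5 + 5·9^4 + 5·9^3 + 5·9^2 + 5·9 + 3 = 1937434593 —(−1)→ 1937434592
1937434592 —HB9→ 5·9^9 + 5·9^5 + 5·9^4 + 5·9^3 + 5·9^2 + 5·9 + 2 —bump→ 5·10^10 + 5·10^5 + 5·10^4 + 5·10^3 + 5·10^2 + 5·10 + 2 = 50000555552 —(−1)→ 50000555551
50000555551 —HB10→ 5·10^10 + 5·10^5 + 5·10^4 + 5·10^3 + 5·10^2 + 5·10 + 1 —bump→ 5·11^11 + 5·11^5 + 5·11^4 + 5·11^3 + 5·11^2 + 5·11 + 1 = 1426559238831 —(−1)→ 1426559238830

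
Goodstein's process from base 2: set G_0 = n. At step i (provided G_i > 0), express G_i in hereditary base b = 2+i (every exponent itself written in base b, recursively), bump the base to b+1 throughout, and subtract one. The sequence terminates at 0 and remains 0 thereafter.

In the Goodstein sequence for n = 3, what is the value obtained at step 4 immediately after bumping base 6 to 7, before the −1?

step 0: 3 = 2 + 1; sub 3 for 2: 3 + 1; = 4; G_1 = 4−1 = 3
step 1: 3 = 3; sub 4 for 3: 4; = 4; G_2 = 4−1 = 3
step 2: 3 = 3; sub 5 for 4: 3; = 3; G_3 = 3−1 = 2
step 3: 2 = 2; sub 6 for 5: 2; = 2; G_4 = 2−1 = 1
step 4: 1 = 1; sub 7 for 6: 1; = 1; G_5 = 1−1 = 0

1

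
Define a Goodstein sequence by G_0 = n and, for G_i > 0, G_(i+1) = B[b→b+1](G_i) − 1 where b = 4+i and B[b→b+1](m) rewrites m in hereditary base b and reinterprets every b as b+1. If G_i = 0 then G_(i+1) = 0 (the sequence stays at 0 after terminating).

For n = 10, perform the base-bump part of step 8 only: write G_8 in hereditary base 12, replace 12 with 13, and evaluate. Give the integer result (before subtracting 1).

base 4: 10 = 2·4 + 2; at 5: 2·5 + 2 = 12; next = 11
base 5: 11 = 2·5 + 1; at 6: 2·6 + 1 = 13; next = 12
base 6: 12 = 2·6; at 7: 2·7 = 14; next = 13
base 7: 13 = 7 + 6; at 8: 8 + 6 = 14; next = 13
base 8: 13 = 8 + 5; at 9: 9 + 5 = 14; next = 13
base 9: 13 = 9 + 4; at 10: 10 + 4 = 14; next = 13
base 10: 13 = 10 + 3; at 11: 11 + 3 = 14; next = 13
base 11: 13 = 11 + 2; at 12: 12 + 2 = 14; next = 13

14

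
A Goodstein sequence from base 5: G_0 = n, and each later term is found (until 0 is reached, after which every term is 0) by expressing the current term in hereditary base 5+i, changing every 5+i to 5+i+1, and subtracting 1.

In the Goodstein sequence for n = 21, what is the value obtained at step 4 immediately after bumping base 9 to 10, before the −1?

34

i=0: 21 = 4·5 + 1 (b=5); 5→6: 4·6 + 1 = 25; 25−1 = 24
i=1: 24 = 4·6 (b=6); 6→7: 4·7 = 28; 28−1 = 27
i=2: 27 = 3·7 + 6 (b=7); 7→8: 3·8 + 6 = 30; 30−1 = 29
i=3: 29 = 3·8 + 5 (b=8); 8→9: 3·9 + 5 = 32; 32−1 = 31
i=4: 31 = 3·9 + 4 (b=9); 9→10: 3·10 + 4 = 34; 34−1 = 33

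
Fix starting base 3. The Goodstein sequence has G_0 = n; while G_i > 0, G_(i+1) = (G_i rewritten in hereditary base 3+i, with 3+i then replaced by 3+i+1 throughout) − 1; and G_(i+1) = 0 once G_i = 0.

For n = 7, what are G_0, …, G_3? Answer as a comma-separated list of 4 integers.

i=0: 7 = 2·3 + 1 (b=3); 3→4: 2·4 + 1 = 9; 9−1 = 8
i=1: 8 = 2·4 (b=4); 4→5: 2·5 = 10; 10−1 = 9
i=2: 9 = 5 + 4 (b=5); 5→6: 6 + 4 = 10; 10−1 = 9

7, 8, 9, 9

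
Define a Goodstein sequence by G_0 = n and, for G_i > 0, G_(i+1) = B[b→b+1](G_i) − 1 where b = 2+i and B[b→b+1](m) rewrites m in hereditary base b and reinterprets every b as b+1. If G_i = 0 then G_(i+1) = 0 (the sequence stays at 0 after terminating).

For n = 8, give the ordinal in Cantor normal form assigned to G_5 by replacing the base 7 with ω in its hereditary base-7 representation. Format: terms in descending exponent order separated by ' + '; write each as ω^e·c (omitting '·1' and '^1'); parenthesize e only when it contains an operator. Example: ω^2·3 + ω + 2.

ω^ω·2 + ω^2·2 + ω + 4

G_0=8  [base 2] 2^(2 + 1)  →[2↦3]→  3^(3 + 1) = 81  −1 ⇒ G_1=80
G_1=80  [base 3] 2·3^3 + 2·3^2 + 2·3 + 2  →[3↦4]→  2·4^4 + 2·4^2 + 2·4 + 2 = 554  −1 ⇒ G_2=553
G_2=553  [base 4] 2·4^4 + 2·4^2 + 2·4 + 1  →[4↦5]→  2·5^5 + 2·5^2 + 2·5 + 1 = 6311  −1 ⇒ G_3=6310
G_3=6310  [base 5] 2·5^5 + 2·5^2 + 2·5  →[5↦6]→  2·6^6 + 2·6^2 + 2·6 = 93396  −1 ⇒ G_4=93395
G_4=93395  [base 6] 2·6^6 + 2·6^2 + 6 + 5  →[6↦7]→  2·7^7 + 2·7^2 + 7 + 5 = 1647196  −1 ⇒ G_5=1647195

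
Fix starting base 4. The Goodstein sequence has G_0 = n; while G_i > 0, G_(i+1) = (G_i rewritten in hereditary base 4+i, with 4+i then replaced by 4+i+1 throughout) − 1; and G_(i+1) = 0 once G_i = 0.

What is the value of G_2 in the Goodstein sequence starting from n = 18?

G_0=18  [base 4] 4^2 + 2  →[4↦5]→  5^2 + 2 = 27  −1 ⇒ G_1=26
G_1=26  [base 5] 5^2 + 1  →[5↦6]→  6^2 + 1 = 37  −1 ⇒ G_2=36
G_2=36  [base 6] 6^2  →[6↦7]→  7^2 = 49  −1 ⇒ G_3=48

36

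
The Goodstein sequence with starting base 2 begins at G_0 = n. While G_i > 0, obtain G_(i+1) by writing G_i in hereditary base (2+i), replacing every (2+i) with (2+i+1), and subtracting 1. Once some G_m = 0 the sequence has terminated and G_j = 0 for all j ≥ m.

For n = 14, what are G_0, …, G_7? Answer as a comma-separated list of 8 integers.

14, 110, 1281, 18750, 326591, 5862840, 134404971, 3487116548

G_0=14  [base 2] 2^(2 + 1) + 2^2 + 2  →[2↦3]→  3^(3 + 1) + 3^3 + 3 = 111  −1 ⇒ G_1=110
G_1=110  [base 3] 3^(3 + 1) + 3^3 + 2  →[3↦4]→  4^(4 + 1) + 4^4 + 2 = 1282  −1 ⇒ G_2=1281
G_2=1281  [base 4] 4^(4 + 1) + 4^4 + 1  →[4↦5]→  5^(5 + 1) + 5^5 + 1 = 18751  −1 ⇒ G_3=18750
G_3=18750  [base 5] 5^(5 + 1) + 5^5  →[5↦6]→  6^(6 + 1) + 6^6 = 326592  −1 ⇒ G_4=326591
G_4=326591  [base 6] 6^(6 + 1) + 5·6^5 + 5·6^4 + 5·6^3 + 5·6^2 + 5·6 + 5  →[6↦7]→  7^(7 + 1) + 5·7^5 + 5·7^4 + 5·7^3 + 5·7^2 + 5·7 + 5 = 5862841  −1 ⇒ G_5=5862840
G_5=5862840  [base 7] 7^(7 + 1) + 5·7^5 + 5·7^4 + 5·7^3 + 5·7^2 + 5·7 + 4  →[7↦8]→  8^(8 + 1) + 5·8^5 + 5·8^4 + 5·8^3 + 5·8^2 + 5·8 + 4 = 134404972  −1 ⇒ G_6=134404971
G_6=134404971  [base 8] 8^(8 + 1) + 5·8^5 + 5·8^4 + 5·8^3 + 5·8^2 + 5·8 + 3  →[8↦9]→  9^(9 + 1) + 5·9^5 + 5·9^4 + 5·9^3 + 5·9^2 + 5·9 + 3 = 3487116549  −1 ⇒ G_7=3487116548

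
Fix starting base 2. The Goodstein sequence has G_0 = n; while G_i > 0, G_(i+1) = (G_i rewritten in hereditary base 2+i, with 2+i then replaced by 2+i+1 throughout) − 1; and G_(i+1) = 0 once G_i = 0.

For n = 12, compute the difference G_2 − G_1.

958

base 2: 12 = 2^(2 + 1) + 2^2; at 3: 3^(3 + 1) + 3^3 = 108; next = 107
base 3: 107 = 3^(3 + 1) + 2·3^2 + 2·3 + 2; at 4: 4^(4 + 1) + 2·4^2 + 2·4 + 2 = 1066; next = 1065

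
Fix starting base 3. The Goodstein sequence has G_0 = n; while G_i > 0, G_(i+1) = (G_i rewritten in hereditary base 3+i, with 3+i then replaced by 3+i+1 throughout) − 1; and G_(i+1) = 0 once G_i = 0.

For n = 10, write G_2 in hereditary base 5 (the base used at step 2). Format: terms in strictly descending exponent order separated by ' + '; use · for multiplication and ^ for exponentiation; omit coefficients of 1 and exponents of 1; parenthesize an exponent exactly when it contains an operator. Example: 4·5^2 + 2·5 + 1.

10 —HB3→ 3^2 + 1 —bump→ 4^2 + 1 = 17 —(−1)→ 16
16 —HB4→ 4^2 —bump→ 5^2 = 25 —(−1)→ 24
24 —HB5→ 4·5 + 4 —bump→ 4·6 + 4 = 28 —(−1)→ 27

4·5 + 4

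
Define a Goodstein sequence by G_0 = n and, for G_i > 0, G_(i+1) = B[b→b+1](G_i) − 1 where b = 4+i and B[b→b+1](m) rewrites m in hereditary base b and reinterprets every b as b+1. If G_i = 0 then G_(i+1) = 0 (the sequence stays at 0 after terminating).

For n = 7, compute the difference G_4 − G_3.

0

step 0: 7 = 4 + 3; sub 5 for 4: 5 + 3; = 8; G_1 = 8−1 = 7
step 1: 7 = 5 + 2; sub 6 for 5: 6 + 2; = 8; G_2 = 8−1 = 7
step 2: 7 = 6 + 1; sub 7 for 6: 7 + 1; = 8; G_3 = 8−1 = 7
step 3: 7 = 7; sub 8 for 7: 8; = 8; G_4 = 8−1 = 7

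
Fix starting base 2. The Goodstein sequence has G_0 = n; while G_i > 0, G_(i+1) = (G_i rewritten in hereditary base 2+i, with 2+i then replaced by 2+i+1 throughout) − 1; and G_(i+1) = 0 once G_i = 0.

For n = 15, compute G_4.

15 —HB2→ 2^(2 + 1) + 2^2 + 2 + 1 —bump→ 3^(3 + 1) + 3^3 + 3 + 1 = 112 —(−1)→ 111
111 —HB3→ 3^(3 + 1) + 3^3 + 3 —bump→ 4^(4 + 1) + 4^4 + 4 = 1284 —(−1)→ 1283
1283 —HB4→ 4^(4 + 1) + 4^4 + 3 —bump→ 5^(5 + 1) + 5^5 + 3 = 18753 —(−1)→ 18752
18752 —HB5→ 5^(5 + 1) + 5^5 + 2 —bump→ 6^(6 + 1) + 6^6 + 2 = 326594 —(−1)→ 326593

326593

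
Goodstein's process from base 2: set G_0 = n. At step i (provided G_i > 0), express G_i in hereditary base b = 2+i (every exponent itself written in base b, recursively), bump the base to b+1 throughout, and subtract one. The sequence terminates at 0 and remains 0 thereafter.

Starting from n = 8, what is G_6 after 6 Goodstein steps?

[0] 8 ≡ 2^(2 + 1) (base 2). Lift 3: 81. −1: 80.
[1] 80 ≡ 2·3^3 + 2·3^2 + 2·3 + 2 (base 3). Lift 4: 554. −1: 553.
[2] 553 ≡ 2·4^4 + 2·4^2 + 2·4 + 1 (base 4). Lift 5: 6311. −1: 6310.
[3] 6310 ≡ 2·5^5 + 2·5^2 + 2·5 (base 5). Lift 6: 93396. −1: 93395.
[4] 93395 ≡ 2·6^6 + 2·6^2 + 6 + 5 (base 6). Lift 7: 1647196. −1: 1647195.
[5] 1647195 ≡ 2·7^7 + 2·7^2 + 7 + 4 (base 7). Lift 8: 33554572. −1: 33554571.
[6] 33554571 ≡ 2·8^8 + 2·8^2 + 8 + 3 (base 8). Lift 9: 774841152. −1: 774841151.

33554571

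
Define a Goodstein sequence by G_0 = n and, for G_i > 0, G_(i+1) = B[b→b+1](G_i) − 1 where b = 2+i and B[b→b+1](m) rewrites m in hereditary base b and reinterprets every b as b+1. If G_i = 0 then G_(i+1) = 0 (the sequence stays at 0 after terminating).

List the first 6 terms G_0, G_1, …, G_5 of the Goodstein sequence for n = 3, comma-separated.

3, 3, 3, 2, 1, 0

(0) 3|_2 = 2 + 1 ↦ 3 + 1|_3 = 4 ⇒ 3
(1) 3|_3 = 3 ↦ 4|_4 = 4 ⇒ 3
(2) 3|_4 = 3 ↦ 3|_5 = 3 ⇒ 2
(3) 2|_5 = 2 ↦ 2|_6 = 2 ⇒ 1
(4) 1|_6 = 1 ↦ 1|_7 = 1 ⇒ 0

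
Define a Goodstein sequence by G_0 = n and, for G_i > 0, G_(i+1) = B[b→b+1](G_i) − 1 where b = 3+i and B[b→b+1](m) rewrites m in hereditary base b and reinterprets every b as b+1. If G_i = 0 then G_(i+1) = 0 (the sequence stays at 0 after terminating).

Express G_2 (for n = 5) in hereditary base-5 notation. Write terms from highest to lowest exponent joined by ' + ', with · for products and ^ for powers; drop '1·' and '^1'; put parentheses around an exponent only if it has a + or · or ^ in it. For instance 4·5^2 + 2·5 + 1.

i=0: 5 = 3 + 2 (b=3); 3→4: 4 + 2 = 6; 6−1 = 5
i=1: 5 = 4 + 1 (b=4); 4→5: 5 + 1 = 6; 6−1 = 5
i=2: 5 = 5 (b=5); 5→6: 6 = 6; 6−1 = 5

5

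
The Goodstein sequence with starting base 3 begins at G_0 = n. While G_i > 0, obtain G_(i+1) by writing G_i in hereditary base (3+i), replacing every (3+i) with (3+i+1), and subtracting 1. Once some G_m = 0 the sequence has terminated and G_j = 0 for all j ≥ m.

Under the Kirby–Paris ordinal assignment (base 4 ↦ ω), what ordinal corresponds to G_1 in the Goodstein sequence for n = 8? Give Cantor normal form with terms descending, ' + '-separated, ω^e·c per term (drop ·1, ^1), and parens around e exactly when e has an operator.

ω·2 + 1

G_0 = 8. HB_3(8) = 2·3 + 2. Bump = 10. G_1 = 9.
G_1 = 9. HB_4(9) = 2·4 + 1. Bump = 11. G_2 = 10.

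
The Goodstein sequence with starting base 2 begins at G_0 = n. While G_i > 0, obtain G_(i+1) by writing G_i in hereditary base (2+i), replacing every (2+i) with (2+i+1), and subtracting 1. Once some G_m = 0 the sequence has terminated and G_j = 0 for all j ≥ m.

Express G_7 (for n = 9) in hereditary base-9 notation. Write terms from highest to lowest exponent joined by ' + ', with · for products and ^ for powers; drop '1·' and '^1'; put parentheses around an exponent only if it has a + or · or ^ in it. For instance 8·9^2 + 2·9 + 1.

(0) 9|_2 = 2^(2 + 1) + 1 ↦ 3^(3 + 1) + 1|_3 = 82 ⇒ 81
(1) 81|_3 = 3^(3 + 1) ↦ 4^(4 + 1)|_4 = 1024 ⇒ 1023
(2) 1023|_4 = 3·4^4 + 3·4^3 + 3·4^2 + 3·4 + 3 ↦ 3·5^5 + 3·5^3 + 3·5^2 + 3·5 + 3|_5 = 9843 ⇒ 9842
(3) 9842|_5 = 3·5^5 + 3·5^3 + 3·5^2 + 3·5 + 2 ↦ 3·6^6 + 3·6^3 + 3·6^2 + 3·6 + 2|_6 = 140744 ⇒ 140743
(4) 140743|_6 = 3·6^6 + 3·6^3 + 3·6^2 + 3·6 + 1 ↦ 3·7^7 + 3·7^3 + 3·7^2 + 3·7 + 1|_7 = 2471827 ⇒ 2471826
(5) 2471826|_7 = 3·7^7 + 3·7^3 + 3·7^2 + 3·7 ↦ 3·8^8 + 3·8^3 + 3·8^2 + 3·8|_8 = 50333400 ⇒ 50333399
(6) 50333399|_8 = 3·8^8 + 3·8^3 + 3·8^2 + 2·8 + 7 ↦ 3·9^9 + 3·9^3 + 3·9^2 + 2·9 + 7|_9 = 1162263922 ⇒ 1162263921

3·9^9 + 3·9^3 + 3·9^2 + 2·9 + 6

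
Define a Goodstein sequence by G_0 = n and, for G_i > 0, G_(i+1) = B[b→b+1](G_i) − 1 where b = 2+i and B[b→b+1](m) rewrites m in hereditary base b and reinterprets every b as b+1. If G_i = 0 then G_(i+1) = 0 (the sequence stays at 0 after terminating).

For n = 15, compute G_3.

18752

(0) 15|_2 = 2^(2 + 1) + 2^2 + 2 + 1 ↦ 3^(3 + 1) + 3^3 + 3 + 1|_3 = 112 ⇒ 111
(1) 111|_3 = 3^(3 + 1) + 3^3 + 3 ↦ 4^(4 + 1) + 4^4 + 4|_4 = 1284 ⇒ 1283
(2) 1283|_4 = 4^(4 + 1) + 4^4 + 3 ↦ 5^(5 + 1) + 5^5 + 3|_5 = 18753 ⇒ 18752
(3) 18752|_5 = 5^(5 + 1) + 5^5 + 2 ↦ 6^(6 + 1) + 6^6 + 2|_6 = 326594 ⇒ 326593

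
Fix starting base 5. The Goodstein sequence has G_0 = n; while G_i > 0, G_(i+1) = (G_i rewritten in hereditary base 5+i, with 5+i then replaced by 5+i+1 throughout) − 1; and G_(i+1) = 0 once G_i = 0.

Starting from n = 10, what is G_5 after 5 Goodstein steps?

11

[0] 10 ≡ 2·5 (base 5). Lift 6: 12. −1: 11.
[1] 11 ≡ 6 + 5 (base 6). Lift 7: 12. −1: 11.
[2] 11 ≡ 7 + 4 (base 7). Lift 8: 12. −1: 11.
[3] 11 ≡ 8 + 3 (base 8). Lift 9: 12. −1: 11.
[4] 11 ≡ 9 + 2 (base 9). Lift 10: 12. −1: 11.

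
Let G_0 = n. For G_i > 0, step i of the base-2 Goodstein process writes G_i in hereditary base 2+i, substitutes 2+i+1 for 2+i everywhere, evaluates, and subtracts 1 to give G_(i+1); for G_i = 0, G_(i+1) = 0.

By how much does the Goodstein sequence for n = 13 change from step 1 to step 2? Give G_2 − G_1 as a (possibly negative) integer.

1171

[0] 13 ≡ 2^(2 + 1) + 2^2 + 1 (base 2). Lift 3: 109. −1: 108.
[1] 108 ≡ 3^(3 + 1) + 3^3 (base 3). Lift 4: 1280. −1: 1279.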